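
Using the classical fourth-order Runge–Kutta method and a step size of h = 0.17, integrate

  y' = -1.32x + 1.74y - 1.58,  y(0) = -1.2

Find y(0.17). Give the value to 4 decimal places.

-1.9466

RK4: k1 = f(x_n, y_n); k2 = f(x_n + h/2, y_n + (h/2)·k1); k3 = f(x_n + h/2, y_n + (h/2)·k2); k4 = f(x_n + h, y_n + h·k3); y_{n+1} = y_n + (h/6)·(k1 + 2k2 + 2k3 + k4).
x=0.000000, y=-1.200000:
  k1 = f(0.000000, -1.200000) = -3.668000
  k2 = f(0.085000, -1.511780) = -4.322697
  k3 = f(0.085000, -1.567429) = -4.419527
  k4 = f(0.170000, -1.951320) = -5.199696
  y ← -1.200000 + (0.17/6)·(k1 + 2k2 + 2k3 + k4) = -1.946644
y(0.17) ≈ -1.9466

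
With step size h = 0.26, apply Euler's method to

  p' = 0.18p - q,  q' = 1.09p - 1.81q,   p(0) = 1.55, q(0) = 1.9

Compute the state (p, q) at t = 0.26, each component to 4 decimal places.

1.1285, 1.4451

Euler on (p,q): p_{n+1} = p_n + h·p', q_{n+1} = q_n + h·q'.
0.000000: (1.550000, 1.900000); f=(-1.621000, -1.749500) → (1.128540, 1.445130)
(p(0.26), q(0.26)) ≈ (1.1285, 1.4451)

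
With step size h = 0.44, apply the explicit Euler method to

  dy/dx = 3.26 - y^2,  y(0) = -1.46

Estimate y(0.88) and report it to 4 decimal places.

Euler: y_{n+1} = y_n + h·f(x_n, y_n).
x=0.000000, y=-1.460000: f=1.128400 → y ← -1.460000 + 0.44·1.128400 = -0.963504
x=0.440000, y=-0.963504: f=2.331660 → y ← -0.963504 + 0.44·2.331660 = 0.062426
y(0.88) ≈ 0.0624

0.0624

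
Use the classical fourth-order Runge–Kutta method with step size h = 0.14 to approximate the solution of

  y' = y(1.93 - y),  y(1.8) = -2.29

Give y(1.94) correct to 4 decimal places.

-4.7323

RK4: k1 = f(x_n, y_n); k2 = f(x_n + h/2, y_n + (h/2)·k1); k3 = f(x_n + h/2, y_n + (h/2)·k2); k4 = f(x_n + h, y_n + h·k3); y_{n+1} = y_n + (h/6)·(k1 + 2k2 + 2k3 + k4).
x=1.800000, y=-2.290000:
  k1 = f(1.800000, -2.290000) = -9.663800
  k2 = f(1.870000, -2.966466) = -14.525200
  k3 = f(1.870000, -3.306764) = -17.316743
  k4 = f(1.940000, -4.714344) = -31.323723
  y ← -2.290000 + (0.14/6)·(k1 + 2k2 + 2k3 + k4) = -4.732333
y(1.94) ≈ -4.7323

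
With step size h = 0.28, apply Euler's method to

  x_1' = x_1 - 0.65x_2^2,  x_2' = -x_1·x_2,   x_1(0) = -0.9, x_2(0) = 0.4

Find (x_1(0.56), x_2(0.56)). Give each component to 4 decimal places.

-1.5575, 0.6664

Euler on (x_1,x_2): x_1_{n+1} = x_1_n + h·x_1', x_2_{n+1} = x_2_n + h·x_2'.
0.000000: (-0.900000, 0.400000); f=(-1.004000, 0.360000) → (-1.181120, 0.500800)
0.280000: (-1.181120, 0.500800); f=(-1.344140, 0.591505) → (-1.557479, 0.666421)
(x_1(0.56), x_2(0.56)) ≈ (-1.5575, 0.6664)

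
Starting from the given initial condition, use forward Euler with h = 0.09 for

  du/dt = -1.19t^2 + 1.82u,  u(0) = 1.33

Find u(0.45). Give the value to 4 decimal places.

Euler: u_{n+1} = u_n + h·f(t_n, u_n).
t=0.000000, u=1.330000: f=2.420600 → u ← 1.330000 + 0.09·2.420600 = 1.547854
t=0.090000, u=1.547854: f=2.807455 → u ← 1.547854 + 0.09·2.807455 = 1.800525
t=0.180000, u=1.800525: f=3.238399 → u ← 1.800525 + 0.09·3.238399 = 2.091981
t=0.270000, u=2.091981: f=3.720654 → u ← 2.091981 + 0.09·3.720654 = 2.426840
t=0.360000, u=2.426840: f=4.262624 → u ← 2.426840 + 0.09·4.262624 = 2.810476
u(0.45) ≈ 2.8105

2.8105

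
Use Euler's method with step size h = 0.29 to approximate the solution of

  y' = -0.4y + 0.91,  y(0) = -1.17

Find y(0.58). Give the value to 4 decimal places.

-0.4171

Euler: y_{n+1} = y_n + h·f(t_n, y_n).
t=0.000000, y=-1.170000: f=1.378000 → y ← -1.170000 + 0.29·1.378000 = -0.770380
t=0.290000, y=-0.770380: f=1.218152 → y ← -0.770380 + 0.29·1.218152 = -0.417116
y(0.58) ≈ -0.4171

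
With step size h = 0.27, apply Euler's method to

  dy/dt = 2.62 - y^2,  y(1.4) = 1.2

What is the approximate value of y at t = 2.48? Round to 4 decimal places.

1.6184

Euler: y_{n+1} = y_n + h·f(t_n, y_n).
t=1.400000, y=1.200000: f=1.180000 → y ← 1.200000 + 0.27·1.180000 = 1.518600
t=1.670000, y=1.518600: f=0.313854 → y ← 1.518600 + 0.27·0.313854 = 1.603341
t=1.940000, y=1.603341: f=0.049299 → y ← 1.603341 + 0.27·0.049299 = 1.616651
t=2.210000, y=1.616651: f=0.006439 → y ← 1.616651 + 0.27·0.006439 = 1.618390
y(2.48) ≈ 1.6184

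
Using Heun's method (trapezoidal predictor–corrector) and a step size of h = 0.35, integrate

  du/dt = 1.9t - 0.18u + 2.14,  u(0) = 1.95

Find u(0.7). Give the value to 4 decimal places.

Heun: k1 = f(t_n, u_n); k2 = f(t_n + h, u_n + h·k1); u_{n+1} = u_n + (h/2)·(k1 + k2).
t=0.000000, u=1.950000:
  k1 = f(0.000000, 1.950000) = 1.789000
  k2 = f(0.350000, 2.576150) = 2.341293
  u ← 1.950000 + (0.35/2)·(1.789000 + 2.341293) = 2.672801
t=0.350000, u=2.672801:
  k1 = f(0.350000, 2.672801) = 2.323896
  k2 = f(0.700000, 3.486165) = 2.842490
  u ← 2.672801 + (0.35/2)·(2.323896 + 2.842490) = 3.576919
u(0.7) ≈ 3.5769

3.5769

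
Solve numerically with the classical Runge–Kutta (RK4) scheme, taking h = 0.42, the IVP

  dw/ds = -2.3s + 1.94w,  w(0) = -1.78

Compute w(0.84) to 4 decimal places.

-10.5548

RK4: k1 = f(s_n, w_n); k2 = f(s_n + h/2, w_n + (h/2)·k1); k3 = f(s_n + h/2, w_n + (h/2)·k2); k4 = f(s_n + h, w_n + h·k3); w_{n+1} = w_n + (h/6)·(k1 + 2k2 + 2k3 + k4).
s=0.000000, w=-1.780000:
  k1 = f(0.000000, -1.780000) = -3.453200
  k2 = f(0.210000, -2.505172) = -5.343034
  k3 = f(0.210000, -2.902037) = -6.112952
  k4 = f(0.420000, -4.347440) = -9.400033
  w ← -1.780000 + (0.42/6)·(k1 + 2k2 + 2k3 + k4) = -4.283564
s=0.420000, w=-4.283564:
  k1 = f(0.420000, -4.283564) = -9.276115
  k2 = f(0.630000, -6.231548) = -13.538204
  k3 = f(0.630000, -7.126587) = -15.274579
  k4 = f(0.840000, -10.698888) = -22.687842
  w ← -4.283564 + (0.42/6)·(k1 + 2k2 + 2k3 + k4) = -10.554831
w(0.84) ≈ -10.5548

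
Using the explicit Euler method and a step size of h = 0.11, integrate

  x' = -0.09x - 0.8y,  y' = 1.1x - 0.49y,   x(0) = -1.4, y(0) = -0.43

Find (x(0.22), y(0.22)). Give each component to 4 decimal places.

Euler on (x,y): x_{n+1} = x_n + h·x', y_{n+1} = y_n + h·y'.
0.000000: (-1.400000, -0.430000); f=(0.470000, -1.329300) → (-1.348300, -0.576223)
0.110000: (-1.348300, -0.576223); f=(0.582325, -1.200781) → (-1.284244, -0.708309)
(x(0.22), y(0.22)) ≈ (-1.2842, -0.7083)

-1.2842, -0.7083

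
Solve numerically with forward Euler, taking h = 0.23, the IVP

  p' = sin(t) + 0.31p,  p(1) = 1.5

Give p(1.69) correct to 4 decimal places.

Euler: p_{n+1} = p_n + h·f(t_n, p_n).
t=1.000000, p=1.500000: f=1.306471 → p ← 1.500000 + 0.23·1.306471 = 1.800488
t=1.230000, p=1.800488: f=1.500640 → p ← 1.800488 + 0.23·1.500640 = 2.145636
t=1.460000, p=2.145636: f=1.659015 → p ← 2.145636 + 0.23·1.659015 = 2.527209
p(1.69) ≈ 2.5272

2.5272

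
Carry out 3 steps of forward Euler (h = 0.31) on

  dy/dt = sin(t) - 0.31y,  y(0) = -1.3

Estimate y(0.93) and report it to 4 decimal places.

Euler: y_{n+1} = y_n + h·f(t_n, y_n).
t=0.000000, y=-1.300000: f=0.403000 → y ← -1.300000 + 0.31·0.403000 = -1.175070
t=0.310000, y=-1.175070: f=0.669330 → y ← -1.175070 + 0.31·0.669330 = -0.967578
t=0.620000, y=-0.967578: f=0.880984 → y ← -0.967578 + 0.31·0.880984 = -0.694472
y(0.93) ≈ -0.6945

-0.6945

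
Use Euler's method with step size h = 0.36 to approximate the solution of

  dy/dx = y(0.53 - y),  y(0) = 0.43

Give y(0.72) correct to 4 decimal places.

0.4590

Euler: y_{n+1} = y_n + h·f(x_n, y_n).
x=0.000000, y=0.430000: f=0.043000 → y ← 0.430000 + 0.36·0.043000 = 0.445480
x=0.360000, y=0.445480: f=0.037652 → y ← 0.445480 + 0.36·0.037652 = 0.459035
y(0.72) ≈ 0.4590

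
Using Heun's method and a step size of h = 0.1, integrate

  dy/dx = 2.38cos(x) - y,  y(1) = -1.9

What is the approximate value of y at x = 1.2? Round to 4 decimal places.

Heun: k1 = f(x_n, y_n); k2 = f(x_n + h, y_n + h·k1); y_{n+1} = y_n + (h/2)·(k1 + k2).
x=1.000000, y=-1.900000:
  k1 = f(1.000000, -1.900000) = 3.185919
  k2 = f(1.100000, -1.581408) = 2.660967
  y ← -1.900000 + (0.1/2)·(3.185919 + 2.660967) = -1.607656
x=1.100000, y=-1.607656:
  k1 = f(1.100000, -1.607656) = 2.687214
  k2 = f(1.200000, -1.338934) = 2.201346
  y ← -1.607656 + (0.1/2)·(2.687214 + 2.201346) = -1.363228
y(1.2) ≈ -1.3632

-1.3632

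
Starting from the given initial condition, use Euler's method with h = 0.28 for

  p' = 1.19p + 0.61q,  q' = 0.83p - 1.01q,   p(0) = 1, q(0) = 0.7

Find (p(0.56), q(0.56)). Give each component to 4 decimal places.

Euler on (p,q): p_{n+1} = p_n + h·p', q_{n+1} = q_n + h·q'.
0.000000: (1.000000, 0.700000); f=(1.617000, 0.123000) → (1.452760, 0.734440)
0.280000: (1.452760, 0.734440); f=(2.176793, 0.464006) → (2.062262, 0.864362)
(p(0.56), q(0.56)) ≈ (2.0623, 0.8644)

2.0623, 0.8644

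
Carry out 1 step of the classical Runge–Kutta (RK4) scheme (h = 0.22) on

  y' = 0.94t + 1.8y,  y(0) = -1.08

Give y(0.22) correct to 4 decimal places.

RK4: k1 = f(t_n, y_n); k2 = f(t_n + h/2, y_n + (h/2)·k1); k3 = f(t_n + h/2, y_n + (h/2)·k2); k4 = f(t_n + h, y_n + h·k3); y_{n+1} = y_n + (h/6)·(k1 + 2k2 + 2k3 + k4).
t=0.000000, y=-1.080000:
  k1 = f(0.000000, -1.080000) = -1.944000
  k2 = f(0.110000, -1.293840) = -2.225512
  k3 = f(0.110000, -1.324806) = -2.281251
  k4 = f(0.220000, -1.581875) = -2.640576
  y ← -1.080000 + (0.22/6)·(k1 + 2k2 + 2k3 + k4) = -1.578597
y(0.22) ≈ -1.5786

-1.5786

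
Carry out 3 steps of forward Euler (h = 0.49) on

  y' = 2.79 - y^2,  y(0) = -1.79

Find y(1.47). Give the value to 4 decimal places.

Euler: y_{n+1} = y_n + h·f(s_n, y_n).
s=0.000000, y=-1.790000: f=-0.414100 → y ← -1.790000 + 0.49·(-0.414100) = -1.992909
s=0.490000, y=-1.992909: f=-1.181686 → y ← -1.992909 + 0.49·(-1.181686) = -2.571935
s=0.980000, y=-2.571935: f=-3.824851 → y ← -2.571935 + 0.49·(-3.824851) = -4.446112
y(1.47) ≈ -4.4461

-4.4461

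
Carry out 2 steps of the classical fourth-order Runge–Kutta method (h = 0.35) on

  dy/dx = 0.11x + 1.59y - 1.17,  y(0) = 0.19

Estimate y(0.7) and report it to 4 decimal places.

RK4: k1 = f(x_n, y_n); k2 = f(x_n + h/2, y_n + (h/2)·k1); k3 = f(x_n + h/2, y_n + (h/2)·k2); k4 = f(x_n + h, y_n + h·k3); y_{n+1} = y_n + (h/6)·(k1 + 2k2 + 2k3 + k4).
x=0.000000, y=0.190000:
  k1 = f(0.000000, 0.190000) = -0.867900
  k2 = f(0.175000, 0.038118) = -1.090143
  k3 = f(0.175000, -0.000775) = -1.151982
  k4 = f(0.350000, -0.213194) = -1.470478
  y ← 0.190000 + (0.35/6)·(k1 + 2k2 + 2k3 + k4) = -0.207987
x=0.350000, y=-0.207987:
  k1 = f(0.350000, -0.207987) = -1.462199
  k2 = f(0.525000, -0.463872) = -1.849806
  k3 = f(0.525000, -0.531703) = -1.957657
  k4 = f(0.700000, -0.893167) = -2.513135
  y ← -0.207987 + (0.35/6)·(k1 + 2k2 + 2k3 + k4) = -0.884085
y(0.7) ≈ -0.8841

-0.8841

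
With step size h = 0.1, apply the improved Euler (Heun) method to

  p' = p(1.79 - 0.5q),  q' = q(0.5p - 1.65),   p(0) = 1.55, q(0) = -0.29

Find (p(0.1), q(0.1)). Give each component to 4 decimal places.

1.8778, -0.2677

Heun on (p,q): k1 = f(t_n, state_n); k2 = f(t_n + h, state_n + h·k1); state_{n+1} = state_n + (h/2)·(k1 + k2).
0.000000: (1.550000, -0.290000)
  k1 = (2.999250, 0.253750)
  predictor → (1.849925, -0.264625)
  k2 = (3.556134, 0.191863)
  → (1.877769, -0.267719)
(p(0.1), q(0.1)) ≈ (1.8778, -0.2677)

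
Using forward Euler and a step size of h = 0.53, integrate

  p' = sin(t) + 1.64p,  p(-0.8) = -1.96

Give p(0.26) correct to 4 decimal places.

-7.7001

Euler: p_{n+1} = p_n + h·f(t_n, p_n).
t=-0.800000, p=-1.960000: f=-3.931756 → p ← -1.960000 + 0.53·(-3.931756) = -4.043831
t=-0.270000, p=-4.043831: f=-6.898614 → p ← -4.043831 + 0.53·(-6.898614) = -7.700096
p(0.26) ≈ -7.7001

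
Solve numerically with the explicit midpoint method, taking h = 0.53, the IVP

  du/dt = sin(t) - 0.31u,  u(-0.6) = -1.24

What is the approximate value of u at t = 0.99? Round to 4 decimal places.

-0.4454

Midpoint: k1 = f(t_n, u_n); k2 = f(t_n + h/2, u_n + (h/2)·k1); u_{n+1} = u_n + h·k2.
t=-0.600000, u=-1.240000:
  k1 = f(-0.600000, -1.240000) = -0.180242
  k2 = f(-0.335000, -1.287764) = 0.070438
  u ← -1.240000 + 0.53·0.070438 = -1.202668
t=-0.070000, u=-1.202668:
  k1 = f(-0.070000, -1.202668) = 0.302884
  k2 = f(0.195000, -1.122404) = 0.541712
  u ← -1.202668 + 0.53·0.541712 = -0.915561
t=0.460000, u=-0.915561:
  k1 = f(0.460000, -0.915561) = 0.727772
  k2 = f(0.725000, -0.722701) = 0.887173
  u ← -0.915561 + 0.53·0.887173 = -0.445359
u(0.99) ≈ -0.4454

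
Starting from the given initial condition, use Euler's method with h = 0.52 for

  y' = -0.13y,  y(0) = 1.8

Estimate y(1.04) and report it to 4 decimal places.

1.5649

Euler: y_{n+1} = y_n + h·f(t_n, y_n).
t=0.000000, y=1.800000: f=-0.234000 → y ← 1.800000 + 0.52·(-0.234000) = 1.678320
t=0.520000, y=1.678320: f=-0.218182 → y ← 1.678320 + 0.52·(-0.218182) = 1.564866
y(1.04) ≈ 1.5649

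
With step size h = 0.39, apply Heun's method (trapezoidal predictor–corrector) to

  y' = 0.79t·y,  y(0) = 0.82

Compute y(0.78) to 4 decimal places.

1.0385

Heun: k1 = f(t_n, y_n); k2 = f(t_n + h, y_n + h·k1); y_{n+1} = y_n + (h/2)·(k1 + k2).
t=0.000000, y=0.820000:
  k1 = f(0.000000, 0.820000) = 0.000000
  k2 = f(0.390000, 0.820000) = 0.252642
  y ← 0.820000 + (0.39/2)·(0.000000 + 0.252642) = 0.869265
t=0.390000, y=0.869265:
  k1 = f(0.390000, 0.869265) = 0.267821
  k2 = f(0.780000, 0.973715) = 0.600003
  y ← 0.869265 + (0.39/2)·(0.267821 + 0.600003) = 1.038491
y(0.78) ≈ 1.0385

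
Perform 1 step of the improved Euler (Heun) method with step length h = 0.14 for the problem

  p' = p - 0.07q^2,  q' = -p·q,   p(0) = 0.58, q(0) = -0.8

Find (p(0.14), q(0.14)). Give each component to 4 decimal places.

Heun on (p,q): k1 = f(t_n, state_n); k2 = f(t_n + h, state_n + h·k1); state_{n+1} = state_n + (h/2)·(k1 + k2).
0.000000: (0.580000, -0.800000)
  k1 = (0.535200, 0.464000)
  predictor → (0.654928, -0.735040)
  k2 = (0.617108, 0.481398)
  → (0.660662, -0.733822)
(p(0.14), q(0.14)) ≈ (0.6607, -0.7338)

0.6607, -0.7338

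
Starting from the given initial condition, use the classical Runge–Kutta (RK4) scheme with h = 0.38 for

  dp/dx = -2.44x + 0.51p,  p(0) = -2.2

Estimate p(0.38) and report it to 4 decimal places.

RK4: k1 = f(x_n, p_n); k2 = f(x_n + h/2, p_n + (h/2)·k1); k3 = f(x_n + h/2, p_n + (h/2)·k2); k4 = f(x_n + h, p_n + h·k3); p_{n+1} = p_n + (h/6)·(k1 + 2k2 + 2k3 + k4).
x=0.000000, p=-2.200000:
  k1 = f(0.000000, -2.200000) = -1.122000
  k2 = f(0.190000, -2.413180) = -1.694322
  k3 = f(0.190000, -2.521921) = -1.749780
  k4 = f(0.380000, -2.864916) = -2.388307
  p ← -2.200000 + (0.38/6)·(k1 + 2k2 + 2k3 + k4) = -2.858572
p(0.38) ≈ -2.8586

-2.8586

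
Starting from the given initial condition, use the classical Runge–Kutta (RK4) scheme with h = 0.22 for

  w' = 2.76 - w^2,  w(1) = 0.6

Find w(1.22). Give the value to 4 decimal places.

RK4: k1 = f(t_n, w_n); k2 = f(t_n + h/2, w_n + (h/2)·k1); k3 = f(t_n + h/2, w_n + (h/2)·k2); k4 = f(t_n + h, w_n + h·k3); w_{n+1} = w_n + (h/6)·(k1 + 2k2 + 2k3 + k4).
t=1.000000, w=0.600000:
  k1 = f(1.000000, 0.600000) = 2.400000
  k2 = f(1.110000, 0.864000) = 2.013504
  k3 = f(1.110000, 0.821485) = 2.085162
  k4 = f(1.220000, 1.058736) = 1.639079
  w ← 0.600000 + (0.22/6)·(k1 + 2k2 + 2k3 + k4) = 1.048668
w(1.22) ≈ 1.0487

1.0487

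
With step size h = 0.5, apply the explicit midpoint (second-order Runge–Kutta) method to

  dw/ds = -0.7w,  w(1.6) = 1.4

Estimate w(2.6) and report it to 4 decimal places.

Midpoint: k1 = f(s_n, w_n); k2 = f(s_n + h/2, w_n + (h/2)·k1); w_{n+1} = w_n + h·k2.
s=1.600000, w=1.400000:
  k1 = f(1.600000, 1.400000) = -0.980000
  k2 = f(1.850000, 1.155000) = -0.808500
  w ← 1.400000 + 0.5·(-0.808500) = 0.995750
s=2.100000, w=0.995750:
  k1 = f(2.100000, 0.995750) = -0.697025
  k2 = f(2.350000, 0.821494) = -0.575046
  w ← 0.995750 + 0.5·(-0.575046) = 0.708227
w(2.6) ≈ 0.7082

0.7082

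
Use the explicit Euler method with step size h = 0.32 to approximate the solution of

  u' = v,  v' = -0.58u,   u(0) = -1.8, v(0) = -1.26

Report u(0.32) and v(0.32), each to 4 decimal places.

Euler on (u,v): u_{n+1} = u_n + h·u', v_{n+1} = v_n + h·v'.
0.000000: (-1.800000, -1.260000); f=(-1.260000, 1.044000) → (-2.203200, -0.925920)
(u(0.32), v(0.32)) ≈ (-2.2032, -0.9259)

-2.2032, -0.9259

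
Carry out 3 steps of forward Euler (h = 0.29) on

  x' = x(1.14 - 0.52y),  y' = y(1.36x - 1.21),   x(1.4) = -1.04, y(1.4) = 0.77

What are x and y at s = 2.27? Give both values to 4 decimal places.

Euler on (x,y): x_{n+1} = x_n + h·x', y_{n+1} = y_n + h·y'.
1.400000: (-1.040000, 0.770000); f=(-0.769184, -2.020788) → (-1.263063, 0.183971)
1.690000: (-1.263063, 0.183971); f=(-1.319061, -0.538625) → (-1.645591, 0.027770)
1.980000: (-1.645591, 0.027770); f=(-1.852211, -0.095751) → (-2.182732, 0.000002)
(x(2.27), y(2.27)) ≈ (-2.1827, 0.0000)

-2.1827, 0.0000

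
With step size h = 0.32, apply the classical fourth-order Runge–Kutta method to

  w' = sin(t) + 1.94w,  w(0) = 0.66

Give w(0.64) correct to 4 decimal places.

RK4: k1 = f(t_n, w_n); k2 = f(t_n + h/2, w_n + (h/2)·k1); k3 = f(t_n + h/2, w_n + (h/2)·k2); k4 = f(t_n + h, w_n + h·k3); w_{n+1} = w_n + (h/6)·(k1 + 2k2 + 2k3 + k4).
t=0.000000, w=0.660000:
  k1 = f(0.000000, 0.660000) = 1.280400
  k2 = f(0.160000, 0.864864) = 1.837154
  k3 = f(0.160000, 0.953945) = 2.009971
  k4 = f(0.320000, 1.303191) = 2.842757
  w ← 0.660000 + (0.32/6)·(k1 + 2k2 + 2k3 + k4) = 1.290262
t=0.320000, w=1.290262:
  k1 = f(0.320000, 1.290262) = 2.817674
  k2 = f(0.480000, 1.741090) = 3.839493
  k3 = f(0.480000, 1.904581) = 4.156666
  k4 = f(0.640000, 2.620395) = 5.680761
  w ← 1.290262 + (0.32/6)·(k1 + 2k2 + 2k3 + k4) = 2.596435
w(0.64) ≈ 2.5964

2.5964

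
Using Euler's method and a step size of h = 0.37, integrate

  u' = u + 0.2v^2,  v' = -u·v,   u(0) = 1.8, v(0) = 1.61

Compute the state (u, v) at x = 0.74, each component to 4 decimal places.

3.6626, 0.0089

Euler on (u,v): u_{n+1} = u_n + h·u', v_{n+1} = v_n + h·v'.
0.000000: (1.800000, 1.610000); f=(2.318420, -2.898000) → (2.657815, 0.537740)
0.370000: (2.657815, 0.537740); f=(2.715648, -1.429214) → (3.662605, 0.008931)
(u(0.74), v(0.74)) ≈ (3.6626, 0.0089)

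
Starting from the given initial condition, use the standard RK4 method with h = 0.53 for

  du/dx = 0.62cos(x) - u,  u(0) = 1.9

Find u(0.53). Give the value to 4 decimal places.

RK4: k1 = f(x_n, u_n); k2 = f(x_n + h/2, u_n + (h/2)·k1); k3 = f(x_n + h/2, u_n + (h/2)·k2); k4 = f(x_n + h, u_n + h·k3); u_{n+1} = u_n + (h/6)·(k1 + 2k2 + 2k3 + k4).
x=0.000000, u=1.900000:
  k1 = f(0.000000, 1.900000) = -1.280000
  k2 = f(0.265000, 1.560800) = -0.962443
  k3 = f(0.265000, 1.644953) = -1.046595
  k4 = f(0.530000, 1.345304) = -0.810364
  u ← 1.900000 + (0.53/6)·(k1 + 2k2 + 2k3 + k4) = 1.360421
u(0.53) ≈ 1.3604

1.3604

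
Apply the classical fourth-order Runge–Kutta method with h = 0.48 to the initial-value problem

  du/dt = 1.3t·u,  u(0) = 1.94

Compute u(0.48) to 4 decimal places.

2.2534

RK4: k1 = f(t_n, u_n); k2 = f(t_n + h/2, u_n + (h/2)·k1); k3 = f(t_n + h/2, u_n + (h/2)·k2); k4 = f(t_n + h, u_n + h·k3); u_{n+1} = u_n + (h/6)·(k1 + 2k2 + 2k3 + k4).
t=0.000000, u=1.940000:
  k1 = f(0.000000, 1.940000) = 0.000000
  k2 = f(0.240000, 1.940000) = 0.605280
  k3 = f(0.240000, 2.085267) = 0.650603
  k4 = f(0.480000, 2.252290) = 1.405429
  u ← 1.940000 + (0.48/6)·(k1 + 2k2 + 2k3 + k4) = 2.253376
u(0.48) ≈ 2.2534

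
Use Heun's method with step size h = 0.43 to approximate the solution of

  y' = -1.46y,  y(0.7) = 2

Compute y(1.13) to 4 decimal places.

1.1385

Heun: k1 = f(x_n, y_n); k2 = f(x_n + h, y_n + h·k1); y_{n+1} = y_n + (h/2)·(k1 + k2).
x=0.700000, y=2.000000:
  k1 = f(0.700000, 2.000000) = -2.920000
  k2 = f(1.130000, 0.744400) = -1.086824
  y ← 2.000000 + (0.43/2)·(-2.920000 + (-1.086824)) = 1.138533
y(1.13) ≈ 1.1385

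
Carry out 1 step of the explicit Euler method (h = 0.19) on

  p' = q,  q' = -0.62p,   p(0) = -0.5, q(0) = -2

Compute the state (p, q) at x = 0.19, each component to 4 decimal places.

Euler on (p,q): p_{n+1} = p_n + h·p', q_{n+1} = q_n + h·q'.
0.000000: (-0.500000, -2.000000); f=(-2.000000, 0.310000) → (-0.880000, -1.941100)
(p(0.19), q(0.19)) ≈ (-0.8800, -1.9411)

-0.8800, -1.9411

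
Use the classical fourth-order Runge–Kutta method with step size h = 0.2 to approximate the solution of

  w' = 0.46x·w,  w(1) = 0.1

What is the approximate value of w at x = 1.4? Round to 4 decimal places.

0.1247

RK4: k1 = f(x_n, w_n); k2 = f(x_n + h/2, w_n + (h/2)·k1); k3 = f(x_n + h/2, w_n + (h/2)·k2); k4 = f(x_n + h, w_n + h·k3); w_{n+1} = w_n + (h/6)·(k1 + 2k2 + 2k3 + k4).
x=1.000000, w=0.100000:
  k1 = f(1.000000, 0.100000) = 0.046000
  k2 = f(1.100000, 0.104600) = 0.052928
  k3 = f(1.100000, 0.105293) = 0.053278
  k4 = f(1.200000, 0.110656) = 0.061082
  w ← 0.100000 + (0.2/6)·(k1 + 2k2 + 2k3 + k4) = 0.110650
x=1.200000, w=0.110650:
  k1 = f(1.200000, 0.110650) = 0.061079
  k2 = f(1.300000, 0.116758) = 0.069821
  k3 = f(1.300000, 0.117632) = 0.070344
  k4 = f(1.400000, 0.124719) = 0.080319
  w ← 0.110650 + (0.2/6)·(k1 + 2k2 + 2k3 + k4) = 0.124707
w(1.4) ≈ 0.1247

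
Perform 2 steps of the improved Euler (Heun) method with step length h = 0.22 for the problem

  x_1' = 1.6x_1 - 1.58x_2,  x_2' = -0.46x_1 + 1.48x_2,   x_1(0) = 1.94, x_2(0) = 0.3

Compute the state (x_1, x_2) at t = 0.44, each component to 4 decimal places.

3.7032, -0.1395

Heun on (x_1,x_2): k1 = f(t_n, state_n); k2 = f(t_n + h, state_n + h·k1); state_{n+1} = state_n + (h/2)·(k1 + k2).
0.000000: (1.940000, 0.300000)
  k1 = (2.630000, -0.448400)
  predictor → (2.518600, 0.201352)
  k2 = (3.711624, -0.860555)
  → (2.637579, 0.156015)
0.220000: (2.637579, 0.156015)
  k1 = (3.973622, -0.982384)
  predictor → (3.511776, -0.060110)
  k2 = (5.713814, -1.704379)
  → (3.703197, -0.139529)
(x_1(0.44), x_2(0.44)) ≈ (3.7032, -0.1395)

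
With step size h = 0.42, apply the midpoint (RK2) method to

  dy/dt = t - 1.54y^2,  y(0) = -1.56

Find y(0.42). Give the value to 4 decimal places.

-5.0347

Midpoint: k1 = f(t_n, y_n); k2 = f(t_n + h/2, y_n + (h/2)·k1); y_{n+1} = y_n + h·k2.
t=0.000000, y=-1.560000:
  k1 = f(0.000000, -1.560000) = -3.747744
  k2 = f(0.210000, -2.347026) = -8.273140
  y ← -1.560000 + 0.42·(-8.273140) = -5.034719
y(0.42) ≈ -5.0347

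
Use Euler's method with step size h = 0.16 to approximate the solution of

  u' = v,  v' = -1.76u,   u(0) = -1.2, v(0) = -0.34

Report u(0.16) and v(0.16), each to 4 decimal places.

Euler on (u,v): u_{n+1} = u_n + h·u', v_{n+1} = v_n + h·v'.
0.000000: (-1.200000, -0.340000); f=(-0.340000, 2.112000) → (-1.254400, -0.002080)
(u(0.16), v(0.16)) ≈ (-1.2544, -0.0021)

-1.2544, -0.0021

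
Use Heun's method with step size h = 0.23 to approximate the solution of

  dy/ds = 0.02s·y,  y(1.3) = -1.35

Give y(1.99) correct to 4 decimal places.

-1.3810

Heun: k1 = f(s_n, y_n); k2 = f(s_n + h, y_n + h·k1); y_{n+1} = y_n + (h/2)·(k1 + k2).
s=1.300000, y=-1.350000:
  k1 = f(1.300000, -1.350000) = -0.035100
  k2 = f(1.530000, -1.358073) = -0.041557
  y ← -1.350000 + (0.23/2)·(-0.035100 + (-0.041557)) = -1.358816
s=1.530000, y=-1.358816:
  k1 = f(1.530000, -1.358816) = -0.041580
  k2 = f(1.760000, -1.368379) = -0.048167
  y ← -1.358816 + (0.23/2)·(-0.041580 + (-0.048167)) = -1.369136
s=1.760000, y=-1.369136:
  k1 = f(1.760000, -1.369136) = -0.048194
  k2 = f(1.990000, -1.380221) = -0.054933
  y ← -1.369136 + (0.23/2)·(-0.048194 + (-0.054933)) = -1.380996
y(1.99) ≈ -1.3810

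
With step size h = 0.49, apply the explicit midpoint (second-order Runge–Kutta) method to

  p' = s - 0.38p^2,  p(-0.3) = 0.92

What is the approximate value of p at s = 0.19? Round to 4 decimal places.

Midpoint: k1 = f(s_n, p_n); k2 = f(s_n + h/2, p_n + (h/2)·k1); p_{n+1} = p_n + h·k2.
s=-0.300000, p=0.920000:
  k1 = f(-0.300000, 0.920000) = -0.621632
  k2 = f(-0.055000, 0.767700) = -0.278958
  p ← 0.920000 + 0.49·(-0.278958) = 0.783311
p(0.19) ≈ 0.7833

0.7833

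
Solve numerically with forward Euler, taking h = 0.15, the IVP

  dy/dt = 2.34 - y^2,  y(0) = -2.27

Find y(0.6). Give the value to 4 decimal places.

Euler: y_{n+1} = y_n + h·f(t_n, y_n).
t=0.000000, y=-2.270000: f=-2.812900 → y ← -2.270000 + 0.15·(-2.812900) = -2.691935
t=0.150000, y=-2.691935: f=-4.906514 → y ← -2.691935 + 0.15·(-4.906514) = -3.427912
t=0.300000, y=-3.427912: f=-9.410581 → y ← -3.427912 + 0.15·(-9.410581) = -4.839499
t=0.450000, y=-4.839499: f=-21.080754 → y ← -4.839499 + 0.15·(-21.080754) = -8.001612
y(0.6) ≈ -8.0016

-8.0016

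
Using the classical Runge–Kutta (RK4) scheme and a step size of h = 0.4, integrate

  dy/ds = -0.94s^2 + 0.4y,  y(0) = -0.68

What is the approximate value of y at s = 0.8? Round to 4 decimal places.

-1.1106

RK4: k1 = f(s_n, y_n); k2 = f(s_n + h/2, y_n + (h/2)·k1); k3 = f(s_n + h/2, y_n + (h/2)·k2); k4 = f(s_n + h, y_n + h·k3); y_{n+1} = y_n + (h/6)·(k1 + 2k2 + 2k3 + k4).
s=0.000000, y=-0.680000:
  k1 = f(0.000000, -0.680000) = -0.272000
  k2 = f(0.200000, -0.734400) = -0.331360
  k3 = f(0.200000, -0.746272) = -0.336109
  k4 = f(0.400000, -0.814444) = -0.476177
  y ← -0.680000 + (0.4/6)·(k1 + 2k2 + 2k3 + k4) = -0.818874
s=0.400000, y=-0.818874:
  k1 = f(0.400000, -0.818874) = -0.477950
  k2 = f(0.600000, -0.914464) = -0.704186
  k3 = f(0.600000, -0.959711) = -0.722285
  k4 = f(0.800000, -1.107788) = -1.044715
  y ← -0.818874 + (0.4/6)·(k1 + 2k2 + 2k3 + k4) = -1.110581
y(0.8) ≈ -1.1106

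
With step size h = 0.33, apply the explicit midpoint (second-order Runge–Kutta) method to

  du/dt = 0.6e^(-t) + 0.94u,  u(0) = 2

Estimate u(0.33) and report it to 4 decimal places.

Midpoint: k1 = f(t_n, u_n); k2 = f(t_n + h/2, u_n + (h/2)·k1); u_{n+1} = u_n + h·k2.
t=0.000000, u=2.000000:
  k1 = f(0.000000, 2.000000) = 2.480000
  k2 = f(0.165000, 2.409200) = 2.773384
  u ← 2.000000 + 0.33·2.773384 = 2.915217
u(0.33) ≈ 2.9152

2.9152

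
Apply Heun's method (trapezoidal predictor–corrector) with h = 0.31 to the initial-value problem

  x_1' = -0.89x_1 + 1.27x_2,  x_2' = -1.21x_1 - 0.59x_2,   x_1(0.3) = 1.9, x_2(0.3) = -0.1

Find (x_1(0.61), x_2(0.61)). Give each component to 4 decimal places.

Heun on (x_1,x_2): k1 = f(t_n, state_n); k2 = f(t_n + h, state_n + h·k1); state_{n+1} = state_n + (h/2)·(k1 + k2).
0.300000: (1.900000, -0.100000)
  k1 = (-1.818000, -2.240000)
  predictor → (1.336420, -0.794400)
  k2 = (-2.198302, -1.148372)
  → (1.277473, -0.625198)
(x_1(0.61), x_2(0.61)) ≈ (1.2775, -0.6252)

1.2775, -0.6252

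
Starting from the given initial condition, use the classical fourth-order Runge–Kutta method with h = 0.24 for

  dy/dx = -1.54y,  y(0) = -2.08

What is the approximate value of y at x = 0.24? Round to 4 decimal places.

RK4: k1 = f(x_n, y_n); k2 = f(x_n + h/2, y_n + (h/2)·k1); k3 = f(x_n + h/2, y_n + (h/2)·k2); k4 = f(x_n + h, y_n + h·k3); y_{n+1} = y_n + (h/6)·(k1 + 2k2 + 2k3 + k4).
x=0.000000, y=-2.080000:
  k1 = f(0.000000, -2.080000) = 3.203200
  k2 = f(0.120000, -1.695616) = 2.611249
  k3 = f(0.120000, -1.766650) = 2.720641
  k4 = f(0.240000, -1.427046) = 2.197651
  y ← -2.080000 + (0.24/6)·(k1 + 2k2 + 2k3 + k4) = -1.437415
y(0.24) ≈ -1.4374

-1.4374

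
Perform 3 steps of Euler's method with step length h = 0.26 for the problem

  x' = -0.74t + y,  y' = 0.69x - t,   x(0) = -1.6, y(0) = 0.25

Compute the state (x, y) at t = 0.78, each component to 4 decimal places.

-1.7935, -0.8013

Euler on (x,y): x_{n+1} = x_n + h·x', y_{n+1} = y_n + h·y'.
0.000000: (-1.600000, 0.250000); f=(0.250000, -1.104000) → (-1.535000, -0.037040)
0.260000: (-1.535000, -0.037040); f=(-0.229440, -1.319150) → (-1.594654, -0.380019)
0.520000: (-1.594654, -0.380019); f=(-0.764819, -1.620312) → (-1.793507, -0.801300)
(x(0.78), y(0.78)) ≈ (-1.7935, -0.8013)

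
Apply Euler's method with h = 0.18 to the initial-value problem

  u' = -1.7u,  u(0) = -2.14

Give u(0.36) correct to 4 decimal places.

Euler: u_{n+1} = u_n + h·f(x_n, u_n).
x=0.000000, u=-2.140000: f=3.638000 → u ← -2.140000 + 0.18·3.638000 = -1.485160
x=0.180000, u=-1.485160: f=2.524772 → u ← -1.485160 + 0.18·2.524772 = -1.030701
u(0.36) ≈ -1.0307

-1.0307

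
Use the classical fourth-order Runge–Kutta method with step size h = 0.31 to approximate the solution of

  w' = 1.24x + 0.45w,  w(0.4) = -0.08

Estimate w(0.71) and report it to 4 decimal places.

0.1355

RK4: k1 = f(x_n, w_n); k2 = f(x_n + h/2, w_n + (h/2)·k1); k3 = f(x_n + h/2, w_n + (h/2)·k2); k4 = f(x_n + h, w_n + h·k3); w_{n+1} = w_n + (h/6)·(k1 + 2k2 + 2k3 + k4).
x=0.400000, w=-0.080000:
  k1 = f(0.400000, -0.080000) = 0.460000
  k2 = f(0.555000, -0.008700) = 0.684285
  k3 = f(0.555000, 0.026064) = 0.699929
  k4 = f(0.710000, 0.136978) = 0.942040
  w ← -0.080000 + (0.31/6)·(k1 + 2k2 + 2k3 + k4) = 0.135474
w(0.71) ≈ 0.1355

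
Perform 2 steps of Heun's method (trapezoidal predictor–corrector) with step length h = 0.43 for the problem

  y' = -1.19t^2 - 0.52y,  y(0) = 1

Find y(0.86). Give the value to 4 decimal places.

Heun: k1 = f(t_n, y_n); k2 = f(t_n + h, y_n + h·k1); y_{n+1} = y_n + (h/2)·(k1 + k2).
t=0.000000, y=1.000000:
  k1 = f(0.000000, 1.000000) = -0.520000
  k2 = f(0.430000, 0.776400) = -0.623759
  y ← 1.000000 + (0.43/2)·(-0.520000 + (-0.623759)) = 0.754092
t=0.430000, y=0.754092:
  k1 = f(0.430000, 0.754092) = -0.612159
  k2 = f(0.860000, 0.490864) = -1.135373
  y ← 0.754092 + (0.43/2)·(-0.612159 + (-1.135373)) = 0.378372
y(0.86) ≈ 0.3784

0.3784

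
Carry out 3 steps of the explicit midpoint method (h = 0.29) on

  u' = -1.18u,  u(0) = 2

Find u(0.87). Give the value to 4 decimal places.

Midpoint: k1 = f(s_n, u_n); k2 = f(s_n + h/2, u_n + (h/2)·k1); u_{n+1} = u_n + h·k2.
s=0.000000, u=2.000000:
  k1 = f(0.000000, 2.000000) = -2.360000
  k2 = f(0.145000, 1.657800) = -1.956204
  u ← 2.000000 + 0.29·(-1.956204) = 1.432701
s=0.290000, u=1.432701:
  k1 = f(0.290000, 1.432701) = -1.690587
  k2 = f(0.435000, 1.187566) = -1.401328
  u ← 1.432701 + 0.29·(-1.401328) = 1.026316
s=0.580000, u=1.026316:
  k1 = f(0.580000, 1.026316) = -1.211053
  k2 = f(0.725000, 0.850713) = -1.003842
  u ← 1.026316 + 0.29·(-1.003842) = 0.735202
u(0.87) ≈ 0.7352

0.7352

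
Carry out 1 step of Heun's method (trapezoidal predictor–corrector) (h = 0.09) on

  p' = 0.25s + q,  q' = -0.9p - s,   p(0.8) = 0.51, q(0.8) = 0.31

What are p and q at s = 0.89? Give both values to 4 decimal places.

Heun on (p,q): k1 = f(s_n, state_n); k2 = f(s_n + h, state_n + h·k1); state_{n+1} = state_n + (h/2)·(k1 + k2).
0.800000: (0.510000, 0.310000)
  k1 = (0.510000, -1.259000)
  predictor → (0.555900, 0.196690)
  k2 = (0.419190, -1.390310)
  → (0.551814, 0.190781)
(p(0.89), q(0.89)) ≈ (0.5518, 0.1908)

0.5518, 0.1908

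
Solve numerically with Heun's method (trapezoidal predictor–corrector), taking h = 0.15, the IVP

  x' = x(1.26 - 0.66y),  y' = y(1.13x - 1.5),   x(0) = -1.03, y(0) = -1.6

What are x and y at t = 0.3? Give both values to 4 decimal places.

-1.8358, -0.6623

Heun on (x,y): k1 = f(t_n, state_n); k2 = f(t_n + h, state_n + h·k1); state_{n+1} = state_n + (h/2)·(k1 + k2).
0.000000: (-1.030000, -1.600000)
  k1 = (-2.385480, 4.262240)
  predictor → (-1.387822, -0.960664)
  k2 = (-2.628588, 2.947547)
  → (-1.406055, -1.059266)
0.150000: (-1.406055, -1.059266)
  k1 = (-2.754624, 3.271906)
  predictor → (-1.819249, -0.568480)
  k2 = (-2.974830, 2.021374)
  → (-1.835764, -0.662270)
(x(0.3), y(0.3)) ≈ (-1.8358, -0.6623)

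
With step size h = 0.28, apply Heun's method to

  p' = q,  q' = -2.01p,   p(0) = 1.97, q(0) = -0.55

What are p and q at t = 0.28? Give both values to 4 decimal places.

1.6608, -1.6154

Heun on (p,q): k1 = f(t_n, state_n); k2 = f(t_n + h, state_n + h·k1); state_{n+1} = state_n + (h/2)·(k1 + k2).
0.000000: (1.970000, -0.550000)
  k1 = (-0.550000, -3.959700)
  predictor → (1.816000, -1.658716)
  k2 = (-1.658716, -3.650160)
  → (1.660780, -1.615380)
(p(0.28), q(0.28)) ≈ (1.6608, -1.6154)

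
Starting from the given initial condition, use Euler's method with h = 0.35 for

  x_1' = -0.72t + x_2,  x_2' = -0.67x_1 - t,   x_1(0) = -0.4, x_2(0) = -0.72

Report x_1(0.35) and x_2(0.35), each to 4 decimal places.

-0.6520, -0.6262

Euler on (x_1,x_2): x_1_{n+1} = x_1_n + h·x_1', x_2_{n+1} = x_2_n + h·x_2'.
0.000000: (-0.400000, -0.720000); f=(-0.720000, 0.268000) → (-0.652000, -0.626200)
(x_1(0.35), x_2(0.35)) ≈ (-0.6520, -0.6262)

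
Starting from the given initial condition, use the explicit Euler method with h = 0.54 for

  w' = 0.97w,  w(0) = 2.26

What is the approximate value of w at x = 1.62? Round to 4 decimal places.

Euler: w_{n+1} = w_n + h·f(x_n, w_n).
x=0.000000, w=2.260000: f=2.192200 → w ← 2.260000 + 0.54·2.192200 = 3.443788
x=0.540000, w=3.443788: f=3.340474 → w ← 3.443788 + 0.54·3.340474 = 5.247644
x=1.080000, w=5.247644: f=5.090215 → w ← 5.247644 + 0.54·5.090215 = 7.996360
w(1.62) ≈ 7.9964

7.9964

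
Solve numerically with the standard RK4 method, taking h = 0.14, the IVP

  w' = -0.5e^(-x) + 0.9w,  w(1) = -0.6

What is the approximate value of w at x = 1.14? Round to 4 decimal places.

RK4: k1 = f(x_n, w_n); k2 = f(x_n + h/2, w_n + (h/2)·k1); k3 = f(x_n + h/2, w_n + (h/2)·k2); k4 = f(x_n + h, w_n + h·k3); w_{n+1} = w_n + (h/6)·(k1 + 2k2 + 2k3 + k4).
x=1.000000, w=-0.600000:
  k1 = f(1.000000, -0.600000) = -0.723940
  k2 = f(1.070000, -0.650676) = -0.757112
  k3 = f(1.070000, -0.652998) = -0.759202
  k4 = f(1.140000, -0.706288) = -0.795569
  w ← -0.600000 + (0.14/6)·(k1 + 2k2 + 2k3 + k4) = -0.706217
w(1.14) ≈ -0.7062

-0.7062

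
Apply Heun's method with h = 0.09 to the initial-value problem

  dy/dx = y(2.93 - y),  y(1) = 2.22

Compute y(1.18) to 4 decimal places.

Heun: k1 = f(x_n, y_n); k2 = f(x_n + h, y_n + h·k1); y_{n+1} = y_n + (h/2)·(k1 + k2).
x=1.000000, y=2.220000:
  k1 = f(1.000000, 2.220000) = 1.576200
  k2 = f(1.090000, 2.361858) = 1.341871
  y ← 2.220000 + (0.09/2)·(1.576200 + 1.341871) = 2.351313
x=1.090000, y=2.351313:
  k1 = f(1.090000, 2.351313) = 1.360674
  k2 = f(1.180000, 2.473774) = 1.128600
  y ← 2.351313 + (0.09/2)·(1.360674 + 1.128600) = 2.463331
y(1.18) ≈ 2.4633

2.4633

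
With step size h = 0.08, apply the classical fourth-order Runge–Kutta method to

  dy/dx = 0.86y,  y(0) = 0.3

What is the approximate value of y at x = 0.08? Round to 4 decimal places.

0.3214

RK4: k1 = f(x_n, y_n); k2 = f(x_n + h/2, y_n + (h/2)·k1); k3 = f(x_n + h/2, y_n + (h/2)·k2); k4 = f(x_n + h, y_n + h·k3); y_{n+1} = y_n + (h/6)·(k1 + 2k2 + 2k3 + k4).
x=0.000000, y=0.300000:
  k1 = f(0.000000, 0.300000) = 0.258000
  k2 = f(0.040000, 0.310320) = 0.266875
  k3 = f(0.040000, 0.310675) = 0.267181
  k4 = f(0.080000, 0.321374) = 0.276382
  y ← 0.300000 + (0.08/6)·(k1 + 2k2 + 2k3 + k4) = 0.321367
y(0.08) ≈ 0.3214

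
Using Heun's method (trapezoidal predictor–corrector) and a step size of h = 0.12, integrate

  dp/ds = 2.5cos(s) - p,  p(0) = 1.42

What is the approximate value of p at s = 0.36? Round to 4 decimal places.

1.7269

Heun: k1 = f(s_n, p_n); k2 = f(s_n + h, p_n + h·k1); p_{n+1} = p_n + (h/2)·(k1 + k2).
s=0.000000, p=1.420000:
  k1 = f(0.000000, 1.420000) = 1.080000
  k2 = f(0.120000, 1.549600) = 0.932422
  p ← 1.420000 + (0.12/2)·(1.080000 + 0.932422) = 1.540745
s=0.120000, p=1.540745:
  k1 = f(0.120000, 1.540745) = 0.941276
  k2 = f(0.240000, 1.653698) = 0.774646
  p ← 1.540745 + (0.12/2)·(0.941276 + 0.774646) = 1.643701
s=0.240000, p=1.643701:
  k1 = f(0.240000, 1.643701) = 0.784644
  k2 = f(0.360000, 1.737858) = 0.601884
  p ← 1.643701 + (0.12/2)·(0.784644 + 0.601884) = 1.726892
p(0.36) ≈ 1.7269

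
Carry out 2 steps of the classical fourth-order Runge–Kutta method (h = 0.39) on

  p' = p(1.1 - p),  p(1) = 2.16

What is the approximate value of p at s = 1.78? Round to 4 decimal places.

RK4: k1 = f(s_n, p_n); k2 = f(s_n + h/2, p_n + (h/2)·k1); k3 = f(s_n + h/2, p_n + (h/2)·k2); k4 = f(s_n + h, p_n + h·k3); p_{n+1} = p_n + (h/6)·(k1 + 2k2 + 2k3 + k4).
s=1.000000, p=2.160000:
  k1 = f(1.000000, 2.160000) = -2.289600
  k2 = f(1.195000, 1.713528) = -1.051297
  k3 = f(1.195000, 1.954997) = -1.671517
  k4 = f(1.390000, 1.508109) = -0.615472
  p ← 2.160000 + (0.39/6)·(k1 + 2k2 + 2k3 + k4) = 1.617205
s=1.390000, p=1.617205:
  k1 = f(1.390000, 1.617205) = -0.836425
  k2 = f(1.585000, 1.454102) = -0.514900
  k3 = f(1.585000, 1.516799) = -0.632200
  k4 = f(1.780000, 1.370646) = -0.370960
  p ← 1.617205 + (0.39/6)·(k1 + 2k2 + 2k3 + k4) = 1.389601
p(1.78) ≈ 1.3896

1.3896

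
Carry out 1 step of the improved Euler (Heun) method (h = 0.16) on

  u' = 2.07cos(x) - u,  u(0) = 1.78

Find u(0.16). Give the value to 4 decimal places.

Heun: k1 = f(x_n, u_n); k2 = f(x_n + h, u_n + h·k1); u_{n+1} = u_n + (h/2)·(k1 + k2).
x=0.000000, u=1.780000:
  k1 = f(0.000000, 1.780000) = 0.290000
  k2 = f(0.160000, 1.826400) = 0.217160
  u ← 1.780000 + (0.16/2)·(0.290000 + 0.217160) = 1.820573
u(0.16) ≈ 1.8206

1.8206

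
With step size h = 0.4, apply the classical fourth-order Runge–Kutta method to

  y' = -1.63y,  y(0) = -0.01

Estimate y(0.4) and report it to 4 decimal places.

-0.0052

RK4: k1 = f(t_n, y_n); k2 = f(t_n + h/2, y_n + (h/2)·k1); k3 = f(t_n + h/2, y_n + (h/2)·k2); k4 = f(t_n + h, y_n + h·k3); y_{n+1} = y_n + (h/6)·(k1 + 2k2 + 2k3 + k4).
t=0.000000, y=-0.010000:
  k1 = f(0.000000, -0.010000) = 0.016300
  k2 = f(0.200000, -0.006740) = 0.010986
  k3 = f(0.200000, -0.007803) = 0.012718
  k4 = f(0.400000, -0.004913) = 0.008008
  y ← -0.010000 + (0.4/6)·(k1 + 2k2 + 2k3 + k4) = -0.005219
y(0.4) ≈ -0.0052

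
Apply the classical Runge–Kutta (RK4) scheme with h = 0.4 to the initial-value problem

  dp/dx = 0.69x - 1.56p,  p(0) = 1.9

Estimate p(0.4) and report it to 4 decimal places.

RK4: k1 = f(x_n, p_n); k2 = f(x_n + h/2, p_n + (h/2)·k1); k3 = f(x_n + h/2, p_n + (h/2)·k2); k4 = f(x_n + h, p_n + h·k3); p_{n+1} = p_n + (h/6)·(k1 + 2k2 + 2k3 + k4).
x=0.000000, p=1.900000:
  k1 = f(0.000000, 1.900000) = -2.964000
  k2 = f(0.200000, 1.307200) = -1.901232
  k3 = f(0.200000, 1.519754) = -2.232816
  k4 = f(0.400000, 1.006874) = -1.294723
  p ← 1.900000 + (0.4/6)·(k1 + 2k2 + 2k3 + k4) = 1.064879
p(0.4) ≈ 1.0649

1.0649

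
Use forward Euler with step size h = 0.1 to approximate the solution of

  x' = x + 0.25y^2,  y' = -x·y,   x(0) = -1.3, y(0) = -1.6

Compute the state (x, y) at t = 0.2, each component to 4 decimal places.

-1.4209, -2.0550

Euler on (x,y): x_{n+1} = x_n + h·x', y_{n+1} = y_n + h·y'.
0.000000: (-1.300000, -1.600000); f=(-0.660000, -2.080000) → (-1.366000, -1.808000)
0.100000: (-1.366000, -1.808000); f=(-0.548784, -2.469728) → (-1.420878, -2.054973)
(x(0.2), y(0.2)) ≈ (-1.4209, -2.0550)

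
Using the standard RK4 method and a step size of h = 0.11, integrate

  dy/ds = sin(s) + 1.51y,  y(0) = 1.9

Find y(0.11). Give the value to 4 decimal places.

2.2497

RK4: k1 = f(s_n, y_n); k2 = f(s_n + h/2, y_n + (h/2)·k1); k3 = f(s_n + h/2, y_n + (h/2)·k2); k4 = f(s_n + h, y_n + h·k3); y_{n+1} = y_n + (h/6)·(k1 + 2k2 + 2k3 + k4).
s=0.000000, y=1.900000:
  k1 = f(0.000000, 1.900000) = 2.869000
  k2 = f(0.055000, 2.057795) = 3.162243
  k3 = f(0.055000, 2.073923) = 3.186597
  k4 = f(0.110000, 2.250526) = 3.508072
  y ← 1.900000 + (0.11/6)·(k1 + 2k2 + 2k3 + k4) = 2.249704
y(0.11) ≈ 2.2497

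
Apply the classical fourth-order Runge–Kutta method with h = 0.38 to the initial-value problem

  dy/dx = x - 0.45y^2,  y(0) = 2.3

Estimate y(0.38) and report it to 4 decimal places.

1.7103

RK4: k1 = f(x_n, y_n); k2 = f(x_n + h/2, y_n + (h/2)·k1); k3 = f(x_n + h/2, y_n + (h/2)·k2); k4 = f(x_n + h, y_n + h·k3); y_{n+1} = y_n + (h/6)·(k1 + 2k2 + 2k3 + k4).
x=0.000000, y=2.300000:
  k1 = f(0.000000, 2.300000) = -2.380500
  k2 = f(0.190000, 1.847705) = -1.346306
  k3 = f(0.190000, 2.044202) = -1.690442
  k4 = f(0.380000, 1.657632) = -0.856485
  y ← 2.300000 + (0.38/6)·(k1 + 2k2 + 2k3 + k4) = 1.710336
y(0.38) ≈ 1.7103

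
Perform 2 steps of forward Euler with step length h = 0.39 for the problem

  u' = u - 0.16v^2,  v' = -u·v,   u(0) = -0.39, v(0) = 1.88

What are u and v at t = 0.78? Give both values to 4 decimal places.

-1.3528, 2.8102

Euler on (u,v): u_{n+1} = u_n + h·u', v_{n+1} = v_n + h·v'.
0.000000: (-0.390000, 1.880000); f=(-0.955504, 0.733200) → (-0.762647, 2.165948)
0.390000: (-0.762647, 2.165948); f=(-1.513259, 1.651853) → (-1.352818, 2.810171)
(u(0.78), v(0.78)) ≈ (-1.3528, 2.8102)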